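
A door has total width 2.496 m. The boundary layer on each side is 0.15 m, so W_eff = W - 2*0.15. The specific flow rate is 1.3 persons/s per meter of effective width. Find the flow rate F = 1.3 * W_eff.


W_eff = 2.496 - 0.30 = 2.196 m
F = 1.3 * 2.196 = 2.8548 persons/s

2.8548 persons/s


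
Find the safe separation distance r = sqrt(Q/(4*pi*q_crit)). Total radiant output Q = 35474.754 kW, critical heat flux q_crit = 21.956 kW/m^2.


4*pi*q_crit = 275.91
Q/(4*pi*q_crit) = 128.57
r = sqrt(128.57) = 11.339 m

11.339 m


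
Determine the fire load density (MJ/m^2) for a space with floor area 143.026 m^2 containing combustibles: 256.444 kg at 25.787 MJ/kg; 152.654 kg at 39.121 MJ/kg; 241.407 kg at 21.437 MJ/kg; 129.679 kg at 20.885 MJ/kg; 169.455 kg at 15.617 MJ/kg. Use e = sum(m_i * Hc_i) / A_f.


Total energy = 256.444*25.787 + 152.654*39.121 + 241.407*21.437 + 129.679*20.885 + 169.455*15.617
= 6612.921 + 5971.977 + 5175.042 + 2708.346 + 2646.379
= 23114.67 MJ
e = 23114.67 / 143.026 = 161.61 MJ/m^2

161.61 MJ/m^2


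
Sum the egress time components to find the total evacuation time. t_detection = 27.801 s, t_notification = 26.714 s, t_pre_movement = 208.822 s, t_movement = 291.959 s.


Total = 27.801 + 26.714 + 208.822 + 291.959 = 555.296 s

555.296 s


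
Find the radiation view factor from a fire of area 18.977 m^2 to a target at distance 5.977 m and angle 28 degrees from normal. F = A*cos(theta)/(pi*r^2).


cos(28 deg) = 0.88295
pi*r^2 = 112.23
F = 18.977 * 0.88295 / 112.23 = 0.14930

0.14930


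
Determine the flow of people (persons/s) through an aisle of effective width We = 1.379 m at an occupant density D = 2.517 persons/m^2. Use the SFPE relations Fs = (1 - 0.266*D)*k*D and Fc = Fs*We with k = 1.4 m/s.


1 - 0.266*D = 1 - 0.266*2.517 = 0.33048
Fs = 0.33048 * 1.4 * 2.517 = 1.1645 persons/(s*m)
Fc = 1.1645 * 1.379 = 1.6059 persons/s

1.6059 persons/s


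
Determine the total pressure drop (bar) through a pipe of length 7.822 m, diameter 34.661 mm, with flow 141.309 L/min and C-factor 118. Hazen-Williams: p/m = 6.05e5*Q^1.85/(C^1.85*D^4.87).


Q^1.85 = 9502.0
C^1.85 = 6807.4
D^4.87 = 3.1552e+07
p/m = 0.026765 bar/m
p_total = 0.026765 * 7.822 = 0.20935 bar

0.20935 bar


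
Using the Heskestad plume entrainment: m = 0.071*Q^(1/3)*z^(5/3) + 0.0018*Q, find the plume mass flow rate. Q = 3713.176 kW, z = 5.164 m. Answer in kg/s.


Q^(1/3) = 15.485
z^(5/3) = 15.428
First term = 0.071 * 15.485 * 15.428 = 16.962
Second term = 0.0018 * 3713.176 = 6.6837
m = 23.646 kg/s

23.646 kg/s


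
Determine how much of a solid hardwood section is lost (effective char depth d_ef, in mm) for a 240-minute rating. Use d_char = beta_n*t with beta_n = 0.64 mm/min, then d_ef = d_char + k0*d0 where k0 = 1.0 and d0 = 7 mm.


d_char = 0.64 * 240 = 153.6 mm
d_ef = 153.6 + 1.0*7 = 160.6 mm

160.6 mm


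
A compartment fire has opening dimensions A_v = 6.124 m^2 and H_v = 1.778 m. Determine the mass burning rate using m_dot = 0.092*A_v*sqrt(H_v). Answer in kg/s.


sqrt(H_v) = 1.3334
m_dot = 0.092 * 6.124 * 1.3334 = 0.75126 kg/s

0.75126 kg/s


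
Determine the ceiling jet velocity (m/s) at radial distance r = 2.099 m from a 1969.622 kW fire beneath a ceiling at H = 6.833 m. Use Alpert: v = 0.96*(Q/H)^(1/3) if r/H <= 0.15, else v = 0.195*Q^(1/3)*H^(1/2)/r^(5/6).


r/H = 2.099 / 6.833 = 0.30719
r/H > 0.15, so v = 0.195*Q^(1/3)*H^(1/2)/r^(5/6)
Q^(1/3) = 12.535
H^(1/2) = 2.6140
r^(5/6) = 1.8550
v = 0.195 * 12.535 * 2.6140 / 1.8550 = 3.4445 m/s

3.4445 m/s


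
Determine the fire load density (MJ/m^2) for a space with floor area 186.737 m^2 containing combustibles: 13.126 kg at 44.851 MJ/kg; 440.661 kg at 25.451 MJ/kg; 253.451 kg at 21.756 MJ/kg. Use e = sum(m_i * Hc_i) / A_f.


Total energy = 13.126*44.851 + 440.661*25.451 + 253.451*21.756
= 588.7142 + 11215.26 + 5514.080
= 17318.06 MJ
e = 17318.06 / 186.737 = 92.740 MJ/m^2

92.740 MJ/m^2


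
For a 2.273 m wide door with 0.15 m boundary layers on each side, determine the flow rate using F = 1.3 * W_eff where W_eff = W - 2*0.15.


W_eff = 2.273 - 0.30 = 1.973 m
F = 1.3 * 1.973 = 2.5649 persons/s

2.5649 persons/s


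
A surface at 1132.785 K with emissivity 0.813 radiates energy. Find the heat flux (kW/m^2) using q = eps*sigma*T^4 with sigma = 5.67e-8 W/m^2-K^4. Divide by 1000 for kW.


T^4 = 1.6466e+12
q = 0.813 * 5.67e-8 * 1.6466e+12 / 1000 = 75.904 kW/m^2

75.904 kW/m^2


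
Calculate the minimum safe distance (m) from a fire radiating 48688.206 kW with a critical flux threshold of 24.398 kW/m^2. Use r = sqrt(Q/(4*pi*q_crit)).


4*pi*q_crit = 306.59
Q/(4*pi*q_crit) = 158.80
r = sqrt(158.80) = 12.602 m

12.602 m


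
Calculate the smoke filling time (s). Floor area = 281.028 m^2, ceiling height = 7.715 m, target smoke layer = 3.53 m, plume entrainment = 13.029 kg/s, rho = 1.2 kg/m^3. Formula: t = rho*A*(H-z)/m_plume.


H - z = 4.185 m
t = 1.2 * 281.028 * 4.185 / 13.029 = 108.32 s

108.32 s


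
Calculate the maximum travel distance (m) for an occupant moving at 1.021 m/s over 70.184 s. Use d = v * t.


d = 1.021 * 70.184 = 71.658 m

71.658 m


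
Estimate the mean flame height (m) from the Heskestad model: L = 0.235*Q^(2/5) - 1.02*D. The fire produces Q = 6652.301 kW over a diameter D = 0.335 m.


Q^(2/5) = 33.821
0.235 * Q^(2/5) = 7.9480
1.02 * D = 0.34170
L = 7.6063 m

7.6063 m


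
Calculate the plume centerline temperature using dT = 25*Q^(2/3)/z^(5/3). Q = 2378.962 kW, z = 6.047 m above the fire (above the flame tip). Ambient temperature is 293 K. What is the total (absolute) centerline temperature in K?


Q^(2/3) = 178.21
z^(5/3) = 20.071
dT = 25 * 178.21 / 20.071 = 221.97 K
T = 293 + 221.97 = 514.97 K

514.97 K


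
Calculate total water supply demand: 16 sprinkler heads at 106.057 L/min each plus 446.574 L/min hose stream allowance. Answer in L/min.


Sprinkler demand = 16 * 106.057 = 1696.912 L/min
Total = 1696.912 + 446.574 = 2143.486 L/min

2143.486 L/min


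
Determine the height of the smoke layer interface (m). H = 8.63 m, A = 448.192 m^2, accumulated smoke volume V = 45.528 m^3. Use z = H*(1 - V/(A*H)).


V/(A*H) = 0.011771
1 - 0.011771 = 0.98823
z = 8.63 * 0.98823 = 8.5284 m

8.5284 m


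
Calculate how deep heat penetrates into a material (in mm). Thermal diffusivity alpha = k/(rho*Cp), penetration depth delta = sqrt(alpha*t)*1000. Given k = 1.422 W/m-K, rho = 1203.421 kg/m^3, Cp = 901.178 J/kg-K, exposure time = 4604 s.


alpha = 1.422 / (1203.421 * 901.178) = 1.3112e-06 m^2/s
alpha * t = 0.0060368
delta = sqrt(0.0060368) * 1000 = 77.697 mm

77.697 mm


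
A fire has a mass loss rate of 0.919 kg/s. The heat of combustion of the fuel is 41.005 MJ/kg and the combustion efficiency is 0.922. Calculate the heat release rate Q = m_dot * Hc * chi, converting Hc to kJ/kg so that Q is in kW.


Hc = 41.005 MJ/kg = 41.005 * 1000 kJ/kg = 41005 kJ/kg
Q = 0.919 kg/s * 41005 kJ/kg * 0.922 = 34744 kW

34744 kW


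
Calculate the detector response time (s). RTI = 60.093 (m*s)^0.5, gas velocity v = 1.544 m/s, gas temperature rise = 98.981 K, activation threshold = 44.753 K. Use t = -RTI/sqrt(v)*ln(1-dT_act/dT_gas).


dT_act/dT_gas = 0.45214
ln(1 - 0.45214) = -0.60173
t = -60.093 / sqrt(1.544) * -0.60173 = 29.101 s

29.101 s


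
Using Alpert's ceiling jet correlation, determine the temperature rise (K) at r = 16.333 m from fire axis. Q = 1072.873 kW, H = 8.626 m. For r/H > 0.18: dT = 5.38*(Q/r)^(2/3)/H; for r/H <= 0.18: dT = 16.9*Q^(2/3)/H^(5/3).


r/H = 16.333 / 8.626 = 1.8935
r/H > 0.18, so dT = 5.38*(Q/r)^(2/3)/H
Q/r = 65.687
(Q/r)^(2/3) = 16.280
dT = 5.38 * 16.280 / 8.626 = 10.154 K

10.154 K


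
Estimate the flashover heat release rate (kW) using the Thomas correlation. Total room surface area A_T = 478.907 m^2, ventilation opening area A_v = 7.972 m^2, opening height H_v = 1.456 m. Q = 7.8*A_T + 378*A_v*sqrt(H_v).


7.8*A_T = 3735.5
sqrt(H_v) = 1.2066
378*A_v*sqrt(H_v) = 3636.1
Q = 3735.5 + 3636.1 = 7371.6 kW

7371.6 kW


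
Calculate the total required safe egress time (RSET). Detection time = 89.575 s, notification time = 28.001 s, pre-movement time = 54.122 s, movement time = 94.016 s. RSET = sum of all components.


Total = 89.575 + 28.001 + 54.122 + 94.016 = 265.714 s

265.714 s


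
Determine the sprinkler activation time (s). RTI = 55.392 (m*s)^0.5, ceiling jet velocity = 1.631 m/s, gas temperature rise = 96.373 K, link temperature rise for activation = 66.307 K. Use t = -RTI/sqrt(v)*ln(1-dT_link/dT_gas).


dT_link/dT_gas = 0.68802
ln(1 - 0.68802) = -1.1648
t = -55.392 / sqrt(1.631) * -1.1648 = 50.522 s

50.522 s


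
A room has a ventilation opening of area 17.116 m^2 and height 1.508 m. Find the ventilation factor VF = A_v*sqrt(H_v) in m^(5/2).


sqrt(H_v) = 1.2280
VF = 17.116 * 1.2280 = 21.019 m^(5/2)

21.019 m^(5/2)


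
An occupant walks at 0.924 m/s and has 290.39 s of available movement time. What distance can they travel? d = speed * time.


d = 0.924 * 290.39 = 268.32 m

268.32 m


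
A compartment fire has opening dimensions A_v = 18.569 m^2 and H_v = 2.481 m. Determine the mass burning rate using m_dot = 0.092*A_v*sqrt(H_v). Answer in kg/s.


sqrt(H_v) = 1.5751
m_dot = 0.092 * 18.569 * 1.5751 = 2.6909 kg/s

2.6909 kg/s


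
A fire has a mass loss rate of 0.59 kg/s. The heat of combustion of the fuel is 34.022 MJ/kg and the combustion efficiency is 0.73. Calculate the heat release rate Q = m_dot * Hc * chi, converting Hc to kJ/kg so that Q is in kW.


Hc = 34.022 MJ/kg = 34.022 * 1000 kJ/kg = 34022 kJ/kg
Q = 0.59 kg/s * 34022 kJ/kg * 0.73 = 14653 kW

14653 kW


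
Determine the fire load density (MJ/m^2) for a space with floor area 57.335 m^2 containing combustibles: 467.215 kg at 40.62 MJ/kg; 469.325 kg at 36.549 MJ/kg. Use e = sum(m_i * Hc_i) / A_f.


Total energy = 467.215*40.62 + 469.325*36.549
= 18978.27 + 17153.36
= 36131.63 MJ
e = 36131.63 / 57.335 = 630.18 MJ/m^2

630.18 MJ/m^2


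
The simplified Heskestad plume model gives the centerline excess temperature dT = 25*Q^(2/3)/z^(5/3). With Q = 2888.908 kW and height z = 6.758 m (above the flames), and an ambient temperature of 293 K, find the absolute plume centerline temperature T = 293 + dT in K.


Q^(2/3) = 202.84
z^(5/3) = 24.156
dT = 25 * 202.84 / 24.156 = 209.93 K
T = 293 + 209.93 = 502.93 K

502.93 K


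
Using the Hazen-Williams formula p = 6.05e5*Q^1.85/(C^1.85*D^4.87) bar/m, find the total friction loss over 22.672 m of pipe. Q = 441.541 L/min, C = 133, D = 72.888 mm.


Q^1.85 = 78198
C^1.85 = 8494.3
D^4.87 = 1.1780e+09
p/m = 0.0047282 bar/m
p_total = 0.0047282 * 22.672 = 0.10720 bar

0.10720 bar


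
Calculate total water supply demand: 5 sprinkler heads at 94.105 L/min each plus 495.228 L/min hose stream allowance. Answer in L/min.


Sprinkler demand = 5 * 94.105 = 470.525 L/min
Total = 470.525 + 495.228 = 965.753 L/min

965.753 L/min


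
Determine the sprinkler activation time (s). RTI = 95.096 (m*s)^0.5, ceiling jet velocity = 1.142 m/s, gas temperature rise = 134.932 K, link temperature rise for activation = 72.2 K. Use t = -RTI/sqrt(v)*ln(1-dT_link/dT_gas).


dT_link/dT_gas = 0.53508
ln(1 - 0.53508) = -0.76590
t = -95.096 / sqrt(1.142) * -0.76590 = 68.155 s

68.155 s


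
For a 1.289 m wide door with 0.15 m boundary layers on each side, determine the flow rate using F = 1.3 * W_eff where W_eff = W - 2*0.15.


W_eff = 1.289 - 0.30 = 0.989 m
F = 1.3 * 0.989 = 1.2857 persons/s

1.2857 persons/s


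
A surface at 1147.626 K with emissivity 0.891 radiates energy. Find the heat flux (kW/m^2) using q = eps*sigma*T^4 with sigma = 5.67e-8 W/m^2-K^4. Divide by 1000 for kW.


T^4 = 1.7346e+12
q = 0.891 * 5.67e-8 * 1.7346e+12 / 1000 = 87.632 kW/m^2

87.632 kW/m^2


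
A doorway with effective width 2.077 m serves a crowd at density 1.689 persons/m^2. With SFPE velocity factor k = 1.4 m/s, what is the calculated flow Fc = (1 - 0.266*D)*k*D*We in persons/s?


1 - 0.266*D = 1 - 0.266*1.689 = 0.55073
Fs = 0.55073 * 1.4 * 1.689 = 1.3022 persons/(s*m)
Fc = 1.3022 * 2.077 = 2.7048 persons/s

2.7048 persons/s


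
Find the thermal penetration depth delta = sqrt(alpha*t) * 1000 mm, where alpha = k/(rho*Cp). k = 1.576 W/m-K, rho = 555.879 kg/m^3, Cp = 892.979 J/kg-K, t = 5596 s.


alpha = 1.576 / (555.879 * 892.979) = 3.1749e-06 m^2/s
alpha * t = 0.017767
delta = sqrt(0.017767) * 1000 = 133.29 mm

133.29 mm


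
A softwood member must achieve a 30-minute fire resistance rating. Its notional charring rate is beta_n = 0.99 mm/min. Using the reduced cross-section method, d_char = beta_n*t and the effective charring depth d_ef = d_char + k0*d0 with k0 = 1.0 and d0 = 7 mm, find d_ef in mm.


d_char = 0.99 * 30 = 29.7 mm
d_ef = 29.7 + 1.0*7 = 36.7 mm

36.7 mm


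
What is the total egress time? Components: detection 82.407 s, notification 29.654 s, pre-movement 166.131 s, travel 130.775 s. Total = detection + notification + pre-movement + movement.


Total = 82.407 + 29.654 + 166.131 + 130.775 = 408.967 s

408.967 s


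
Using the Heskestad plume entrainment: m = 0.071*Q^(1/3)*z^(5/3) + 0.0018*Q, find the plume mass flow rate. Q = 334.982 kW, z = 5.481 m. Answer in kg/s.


Q^(1/3) = 6.9450
z^(5/3) = 17.039
First term = 0.071 * 6.9450 * 17.039 = 8.4017
Second term = 0.0018 * 334.982 = 0.60297
m = 9.0046 kg/s

9.0046 kg/s


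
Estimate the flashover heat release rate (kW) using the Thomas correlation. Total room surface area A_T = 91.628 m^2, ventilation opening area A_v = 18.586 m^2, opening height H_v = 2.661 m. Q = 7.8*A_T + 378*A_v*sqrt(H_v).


7.8*A_T = 714.70
sqrt(H_v) = 1.6313
378*A_v*sqrt(H_v) = 11460
Q = 714.70 + 11460 = 12175 kW

12175 kW


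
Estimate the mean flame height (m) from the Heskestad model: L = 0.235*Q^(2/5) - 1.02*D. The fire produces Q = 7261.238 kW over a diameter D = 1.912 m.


Q^(2/5) = 35.027
0.235 * Q^(2/5) = 8.2314
1.02 * D = 1.9502
L = 6.2811 m

6.2811 m


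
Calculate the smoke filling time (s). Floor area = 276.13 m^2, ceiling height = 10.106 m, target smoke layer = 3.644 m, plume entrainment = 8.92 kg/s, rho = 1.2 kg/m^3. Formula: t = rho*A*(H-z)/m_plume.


H - z = 6.462 m
t = 1.2 * 276.13 * 6.462 / 8.92 = 240.05 s

240.05 s


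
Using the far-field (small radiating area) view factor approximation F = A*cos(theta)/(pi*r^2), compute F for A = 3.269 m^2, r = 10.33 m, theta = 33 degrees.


cos(33 deg) = 0.83867
pi*r^2 = 335.24
F = 3.269 * 0.83867 / 335.24 = 0.0081782

0.0081782


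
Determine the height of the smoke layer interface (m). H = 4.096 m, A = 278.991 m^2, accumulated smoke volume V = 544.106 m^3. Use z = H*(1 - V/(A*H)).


V/(A*H) = 0.47614
1 - 0.47614 = 0.52386
z = 4.096 * 0.52386 = 2.1457 m

2.1457 m


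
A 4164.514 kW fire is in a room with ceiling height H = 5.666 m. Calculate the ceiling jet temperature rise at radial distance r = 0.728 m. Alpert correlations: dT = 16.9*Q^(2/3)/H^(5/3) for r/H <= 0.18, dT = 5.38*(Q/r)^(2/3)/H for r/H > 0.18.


r/H = 0.728 / 5.666 = 0.12849
r/H <= 0.18, so dT = 16.9*Q^(2/3)/H^(5/3)
Q^(2/3) = 258.85
H^(5/3) = 18.008
dT = 16.9 * 258.85 / 18.008 = 242.92 K

242.92 K


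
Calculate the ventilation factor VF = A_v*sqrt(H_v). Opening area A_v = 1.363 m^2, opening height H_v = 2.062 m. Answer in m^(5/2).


sqrt(H_v) = 1.4360
VF = 1.363 * 1.4360 = 1.9572 m^(5/2)

1.9572 m^(5/2)


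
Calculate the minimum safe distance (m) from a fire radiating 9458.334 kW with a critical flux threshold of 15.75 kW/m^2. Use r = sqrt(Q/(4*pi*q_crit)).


4*pi*q_crit = 197.92
Q/(4*pi*q_crit) = 47.789
r = sqrt(47.789) = 6.9129 m

6.9129 m


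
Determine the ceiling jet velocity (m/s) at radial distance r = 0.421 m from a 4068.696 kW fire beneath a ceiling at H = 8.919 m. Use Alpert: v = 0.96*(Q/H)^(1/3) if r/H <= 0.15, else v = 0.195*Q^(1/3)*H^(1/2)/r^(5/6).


r/H = 0.421 / 8.919 = 0.047203
r/H <= 0.15, so v = 0.96*(Q/H)^(1/3)
Q/H = 456.18
(Q/H)^(1/3) = 7.6980
v = 0.96 * 7.6980 = 7.3901 m/s

7.3901 m/s


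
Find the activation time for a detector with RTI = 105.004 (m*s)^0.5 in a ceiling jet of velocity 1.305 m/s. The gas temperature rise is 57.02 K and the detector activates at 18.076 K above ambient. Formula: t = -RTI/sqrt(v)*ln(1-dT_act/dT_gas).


dT_act/dT_gas = 0.31701
ln(1 - 0.31701) = -0.38128
t = -105.004 / sqrt(1.305) * -0.38128 = 35.046 s

35.046 s


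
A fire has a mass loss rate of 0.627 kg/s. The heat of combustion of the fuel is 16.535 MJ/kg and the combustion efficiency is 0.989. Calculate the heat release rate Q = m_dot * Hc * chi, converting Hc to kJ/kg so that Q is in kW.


Hc = 16.535 MJ/kg = 16.535 * 1000 kJ/kg = 16535 kJ/kg
Q = 0.627 kg/s * 16535 kJ/kg * 0.989 = 10253 kW

10253 kW


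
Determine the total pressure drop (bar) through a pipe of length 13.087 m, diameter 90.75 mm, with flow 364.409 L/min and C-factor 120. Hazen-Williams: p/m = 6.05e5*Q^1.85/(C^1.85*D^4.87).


Q^1.85 = 54820
C^1.85 = 7022.4
D^4.87 = 3.4254e+09
p/m = 0.0013788 bar/m
p_total = 0.0013788 * 13.087 = 0.018044 bar

0.018044 bar


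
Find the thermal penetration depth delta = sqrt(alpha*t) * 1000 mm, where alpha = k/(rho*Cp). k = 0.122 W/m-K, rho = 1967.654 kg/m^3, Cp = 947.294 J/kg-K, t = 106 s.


alpha = 0.122 / (1967.654 * 947.294) = 6.5453e-08 m^2/s
alpha * t = 6.9380e-06
delta = sqrt(6.9380e-06) * 1000 = 2.6340 mm

2.6340 mm


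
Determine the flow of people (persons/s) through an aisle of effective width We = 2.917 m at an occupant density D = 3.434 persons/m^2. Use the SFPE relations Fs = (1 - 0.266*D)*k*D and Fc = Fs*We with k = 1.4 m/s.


1 - 0.266*D = 1 - 0.266*3.434 = 0.086556
Fs = 0.086556 * 1.4 * 3.434 = 0.41613 persons/(s*m)
Fc = 0.41613 * 2.917 = 1.2138 persons/s

1.2138 persons/s


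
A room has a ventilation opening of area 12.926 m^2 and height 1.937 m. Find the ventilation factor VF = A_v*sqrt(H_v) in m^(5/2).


sqrt(H_v) = 1.3918
VF = 12.926 * 1.3918 = 17.990 m^(5/2)

17.990 m^(5/2)


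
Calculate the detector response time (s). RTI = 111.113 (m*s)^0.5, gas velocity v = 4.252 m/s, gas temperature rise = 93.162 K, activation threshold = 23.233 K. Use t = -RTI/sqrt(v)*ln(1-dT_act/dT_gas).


dT_act/dT_gas = 0.24938
ln(1 - 0.24938) = -0.28686
t = -111.113 / sqrt(4.252) * -0.28686 = 15.457 s

15.457 s


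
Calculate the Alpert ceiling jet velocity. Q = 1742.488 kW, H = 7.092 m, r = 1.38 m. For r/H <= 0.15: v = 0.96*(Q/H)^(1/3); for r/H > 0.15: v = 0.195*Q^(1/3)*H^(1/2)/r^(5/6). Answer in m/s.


r/H = 1.38 / 7.092 = 0.19459
r/H > 0.15, so v = 0.195*Q^(1/3)*H^(1/2)/r^(5/6)
Q^(1/3) = 12.033
H^(1/2) = 2.6631
r^(5/6) = 1.3079
v = 0.195 * 12.033 * 2.6631 / 1.3079 = 4.7780 m/s

4.7780 m/s


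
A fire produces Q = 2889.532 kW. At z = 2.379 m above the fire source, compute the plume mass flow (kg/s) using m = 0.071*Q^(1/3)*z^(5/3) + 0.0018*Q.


Q^(1/3) = 14.243
z^(5/3) = 4.2396
First term = 0.071 * 14.243 * 4.2396 = 4.2874
Second term = 0.0018 * 2889.532 = 5.2012
m = 9.4885 kg/s

9.4885 kg/s


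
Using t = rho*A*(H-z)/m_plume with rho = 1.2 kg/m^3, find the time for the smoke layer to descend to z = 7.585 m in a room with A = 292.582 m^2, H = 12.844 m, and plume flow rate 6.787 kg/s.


H - z = 5.259 m
t = 1.2 * 292.582 * 5.259 / 6.787 = 272.05 s

272.05 s


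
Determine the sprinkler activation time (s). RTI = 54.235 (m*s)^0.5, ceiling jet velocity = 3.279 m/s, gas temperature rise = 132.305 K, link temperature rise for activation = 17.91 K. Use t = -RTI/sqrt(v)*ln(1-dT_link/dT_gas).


dT_link/dT_gas = 0.13537
ln(1 - 0.13537) = -0.14545
t = -54.235 / sqrt(3.279) * -0.14545 = 4.3564 s

4.3564 s


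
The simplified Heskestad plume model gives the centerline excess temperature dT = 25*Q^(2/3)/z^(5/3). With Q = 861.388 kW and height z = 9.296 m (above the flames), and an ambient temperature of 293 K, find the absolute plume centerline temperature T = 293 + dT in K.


Q^(2/3) = 90.531
z^(5/3) = 41.099
dT = 25 * 90.531 / 41.099 = 55.070 K
T = 293 + 55.070 = 348.07 K

348.07 K


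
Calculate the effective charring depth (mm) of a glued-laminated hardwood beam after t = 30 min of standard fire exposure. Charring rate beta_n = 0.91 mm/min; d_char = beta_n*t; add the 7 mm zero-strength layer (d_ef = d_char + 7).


d_char = 0.91 * 30 = 27.3 mm
d_ef = 27.3 + 1.0*7 = 34.3 mm

34.3 mm


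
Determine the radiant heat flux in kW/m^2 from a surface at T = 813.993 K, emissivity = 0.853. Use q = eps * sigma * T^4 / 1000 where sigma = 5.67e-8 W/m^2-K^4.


T^4 = 4.3902e+11
q = 0.853 * 5.67e-8 * 4.3902e+11 / 1000 = 21.233 kW/m^2

21.233 kW/m^2


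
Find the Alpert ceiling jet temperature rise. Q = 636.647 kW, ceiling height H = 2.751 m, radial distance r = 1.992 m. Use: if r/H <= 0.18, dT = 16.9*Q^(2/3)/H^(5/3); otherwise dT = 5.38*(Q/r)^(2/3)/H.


r/H = 1.992 / 2.751 = 0.72410
r/H > 0.18, so dT = 5.38*(Q/r)^(2/3)/H
Q/r = 319.60
(Q/r)^(2/3) = 46.745
dT = 5.38 * 46.745 / 2.751 = 91.418 K

91.418 K


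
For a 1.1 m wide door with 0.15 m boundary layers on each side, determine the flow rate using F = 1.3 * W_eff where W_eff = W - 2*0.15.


W_eff = 1.1 - 0.30 = 0.8 m
F = 1.3 * 0.8 = 1.04 persons/s

1.04 persons/s


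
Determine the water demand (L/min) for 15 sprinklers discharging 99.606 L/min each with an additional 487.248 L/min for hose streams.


Sprinkler demand = 15 * 99.606 = 1494.09 L/min
Total = 1494.09 + 487.248 = 1981.338 L/min

1981.338 L/min


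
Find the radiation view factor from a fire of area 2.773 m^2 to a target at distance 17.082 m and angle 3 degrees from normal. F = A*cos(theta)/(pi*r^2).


cos(3 deg) = 0.99863
pi*r^2 = 916.70
F = 2.773 * 0.99863 / 916.70 = 0.0030208

0.0030208


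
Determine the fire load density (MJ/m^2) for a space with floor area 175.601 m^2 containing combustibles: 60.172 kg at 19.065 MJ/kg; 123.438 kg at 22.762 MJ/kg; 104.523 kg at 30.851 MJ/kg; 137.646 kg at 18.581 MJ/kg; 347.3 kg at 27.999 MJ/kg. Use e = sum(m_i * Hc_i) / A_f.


Total energy = 60.172*19.065 + 123.438*22.762 + 104.523*30.851 + 137.646*18.581 + 347.3*27.999
= 1147.179 + 2809.696 + 3224.639 + 2557.600 + 9724.053
= 19463.17 MJ
e = 19463.17 / 175.601 = 110.84 MJ/m^2

110.84 MJ/m^2


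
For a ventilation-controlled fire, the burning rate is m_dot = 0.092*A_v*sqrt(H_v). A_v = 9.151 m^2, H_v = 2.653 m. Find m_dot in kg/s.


sqrt(H_v) = 1.6288
m_dot = 0.092 * 9.151 * 1.6288 = 1.3713 kg/s

1.3713 kg/s


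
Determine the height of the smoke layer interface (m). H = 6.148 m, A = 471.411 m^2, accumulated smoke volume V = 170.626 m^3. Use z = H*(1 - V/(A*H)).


V/(A*H) = 0.058872
1 - 0.058872 = 0.94113
z = 6.148 * 0.94113 = 5.7861 m

5.7861 m


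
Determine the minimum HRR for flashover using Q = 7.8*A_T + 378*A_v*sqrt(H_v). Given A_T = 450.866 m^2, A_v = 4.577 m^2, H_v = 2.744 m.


7.8*A_T = 3516.8
sqrt(H_v) = 1.6565
378*A_v*sqrt(H_v) = 2865.9
Q = 3516.8 + 2865.9 = 6382.7 kW

6382.7 kW


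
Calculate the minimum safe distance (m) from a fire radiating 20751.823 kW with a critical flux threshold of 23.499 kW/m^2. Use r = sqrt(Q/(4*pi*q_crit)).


4*pi*q_crit = 295.30
Q/(4*pi*q_crit) = 70.274
r = sqrt(70.274) = 8.3830 m

8.3830 m


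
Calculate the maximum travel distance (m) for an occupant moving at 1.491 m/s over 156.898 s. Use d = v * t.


d = 1.491 * 156.898 = 233.93 m

233.93 m


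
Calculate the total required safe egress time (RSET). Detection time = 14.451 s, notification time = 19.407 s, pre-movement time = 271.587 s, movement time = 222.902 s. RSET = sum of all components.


Total = 14.451 + 19.407 + 271.587 + 222.902 = 528.347 s

528.347 s


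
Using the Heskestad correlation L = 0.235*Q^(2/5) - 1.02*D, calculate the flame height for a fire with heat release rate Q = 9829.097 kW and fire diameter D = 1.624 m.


Q^(2/5) = 39.537
0.235 * Q^(2/5) = 9.2912
1.02 * D = 1.6565
L = 7.6348 m

7.6348 m


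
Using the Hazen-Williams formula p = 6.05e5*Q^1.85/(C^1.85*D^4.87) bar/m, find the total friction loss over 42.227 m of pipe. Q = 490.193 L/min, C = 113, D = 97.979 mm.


Q^1.85 = 94881
C^1.85 = 6283.4
D^4.87 = 4.9753e+09
p/m = 0.0018362 bar/m
p_total = 0.0018362 * 42.227 = 0.077538 bar

0.077538 bar


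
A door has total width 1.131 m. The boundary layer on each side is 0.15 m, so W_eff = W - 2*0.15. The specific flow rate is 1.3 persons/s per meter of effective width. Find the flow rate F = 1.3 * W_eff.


W_eff = 1.131 - 0.30 = 0.831 m
F = 1.3 * 0.831 = 1.0803 persons/s

1.0803 persons/s


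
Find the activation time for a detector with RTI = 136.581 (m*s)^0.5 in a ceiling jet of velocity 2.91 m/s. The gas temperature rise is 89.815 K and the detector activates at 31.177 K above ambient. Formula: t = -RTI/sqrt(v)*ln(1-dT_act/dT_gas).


dT_act/dT_gas = 0.34712
ln(1 - 0.34712) = -0.42637
t = -136.581 / sqrt(2.91) * -0.42637 = 34.137 s

34.137 s


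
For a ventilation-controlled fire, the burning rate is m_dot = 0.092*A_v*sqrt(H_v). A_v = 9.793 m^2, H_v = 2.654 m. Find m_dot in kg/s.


sqrt(H_v) = 1.6291
m_dot = 0.092 * 9.793 * 1.6291 = 1.4678 kg/s

1.4678 kg/s


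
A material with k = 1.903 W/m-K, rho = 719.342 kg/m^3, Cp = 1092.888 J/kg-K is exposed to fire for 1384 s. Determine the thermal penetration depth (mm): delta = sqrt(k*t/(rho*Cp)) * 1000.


alpha = 1.903 / (719.342 * 1092.888) = 2.4206e-06 m^2/s
alpha * t = 0.0033501
delta = sqrt(0.0033501) * 1000 = 57.880 mm

57.880 mm


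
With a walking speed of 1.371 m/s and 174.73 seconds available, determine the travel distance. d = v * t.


d = 1.371 * 174.73 = 239.55 m

239.55 m


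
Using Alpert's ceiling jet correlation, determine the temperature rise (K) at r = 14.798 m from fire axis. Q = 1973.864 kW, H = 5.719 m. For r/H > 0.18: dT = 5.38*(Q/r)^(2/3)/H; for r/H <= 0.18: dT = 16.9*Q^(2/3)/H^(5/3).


r/H = 14.798 / 5.719 = 2.5875
r/H > 0.18, so dT = 5.38*(Q/r)^(2/3)/H
Q/r = 133.39
(Q/r)^(2/3) = 26.106
dT = 5.38 * 26.106 / 5.719 = 24.559 K

24.559 K


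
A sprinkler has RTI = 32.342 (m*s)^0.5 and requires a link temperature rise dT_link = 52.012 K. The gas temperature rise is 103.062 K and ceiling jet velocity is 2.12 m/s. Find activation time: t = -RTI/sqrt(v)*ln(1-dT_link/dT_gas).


dT_link/dT_gas = 0.50467
ln(1 - 0.50467) = -0.70253
t = -32.342 / sqrt(2.12) * -0.70253 = 15.605 s

15.605 s


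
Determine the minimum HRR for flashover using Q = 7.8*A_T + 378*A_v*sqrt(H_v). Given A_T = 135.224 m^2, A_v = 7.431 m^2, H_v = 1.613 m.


7.8*A_T = 1054.7
sqrt(H_v) = 1.2700
378*A_v*sqrt(H_v) = 3567.4
Q = 1054.7 + 3567.4 = 4622.2 kW

4622.2 kW


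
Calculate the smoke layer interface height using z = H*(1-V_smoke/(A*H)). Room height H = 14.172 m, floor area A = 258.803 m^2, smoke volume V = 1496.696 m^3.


V/(A*H) = 0.40807
1 - 0.40807 = 0.59193
z = 14.172 * 0.59193 = 8.3889 m

8.3889 m


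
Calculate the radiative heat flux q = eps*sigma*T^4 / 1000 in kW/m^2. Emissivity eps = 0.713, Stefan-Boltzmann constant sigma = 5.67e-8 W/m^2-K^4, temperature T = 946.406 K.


T^4 = 8.0225e+11
q = 0.713 * 5.67e-8 * 8.0225e+11 / 1000 = 32.433 kW/m^2

32.433 kW/m^2


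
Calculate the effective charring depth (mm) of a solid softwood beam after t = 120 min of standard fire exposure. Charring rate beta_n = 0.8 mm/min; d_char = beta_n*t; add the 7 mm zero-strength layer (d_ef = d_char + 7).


d_char = 0.8 * 120 = 96 mm
d_ef = 96 + 1.0*7 = 103 mm

103 mm


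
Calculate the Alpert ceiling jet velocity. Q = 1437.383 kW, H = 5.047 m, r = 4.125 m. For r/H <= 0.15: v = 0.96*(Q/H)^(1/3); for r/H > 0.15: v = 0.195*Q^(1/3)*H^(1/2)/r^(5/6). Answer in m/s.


r/H = 4.125 / 5.047 = 0.81732
r/H > 0.15, so v = 0.195*Q^(1/3)*H^(1/2)/r^(5/6)
Q^(1/3) = 11.286
H^(1/2) = 2.2466
r^(5/6) = 3.2573
v = 0.195 * 11.286 * 2.2466 / 3.2573 = 1.5178 m/s

1.5178 m/s


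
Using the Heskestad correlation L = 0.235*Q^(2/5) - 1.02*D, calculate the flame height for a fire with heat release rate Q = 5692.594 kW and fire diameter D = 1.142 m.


Q^(2/5) = 31.778
0.235 * Q^(2/5) = 7.4678
1.02 * D = 1.1648
L = 6.3029 m

6.3029 m


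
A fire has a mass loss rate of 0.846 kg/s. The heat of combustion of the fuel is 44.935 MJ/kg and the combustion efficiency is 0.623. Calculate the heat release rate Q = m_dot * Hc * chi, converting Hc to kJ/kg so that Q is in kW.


Hc = 44.935 MJ/kg = 44.935 * 1000 kJ/kg = 44935 kJ/kg
Q = 0.846 kg/s * 44935 kJ/kg * 0.623 = 23683 kW

23683 kW


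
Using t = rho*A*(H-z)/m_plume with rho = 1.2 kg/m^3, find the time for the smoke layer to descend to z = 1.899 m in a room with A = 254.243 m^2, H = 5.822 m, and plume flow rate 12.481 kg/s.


H - z = 3.923 m
t = 1.2 * 254.243 * 3.923 / 12.481 = 95.896 s

95.896 s


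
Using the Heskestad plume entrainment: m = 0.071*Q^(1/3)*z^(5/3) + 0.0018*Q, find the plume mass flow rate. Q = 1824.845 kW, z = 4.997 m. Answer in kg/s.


Q^(1/3) = 12.220
z^(5/3) = 14.605
First term = 0.071 * 12.220 * 14.605 = 12.672
Second term = 0.0018 * 1824.845 = 3.2847
m = 15.957 kg/s

15.957 kg/s


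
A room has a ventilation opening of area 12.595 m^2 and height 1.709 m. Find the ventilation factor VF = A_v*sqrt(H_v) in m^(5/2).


sqrt(H_v) = 1.3073
VF = 12.595 * 1.3073 = 16.465 m^(5/2)

16.465 m^(5/2)


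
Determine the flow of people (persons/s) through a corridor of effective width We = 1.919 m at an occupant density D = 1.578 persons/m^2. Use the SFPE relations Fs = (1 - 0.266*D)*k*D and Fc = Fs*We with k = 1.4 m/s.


1 - 0.266*D = 1 - 0.266*1.578 = 0.58025
Fs = 0.58025 * 1.4 * 1.578 = 1.2819 persons/(s*m)
Fc = 1.2819 * 1.919 = 2.4600 persons/s

2.4600 persons/s


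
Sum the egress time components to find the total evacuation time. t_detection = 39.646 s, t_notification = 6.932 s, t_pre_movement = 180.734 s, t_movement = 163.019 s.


Total = 39.646 + 6.932 + 180.734 + 163.019 = 390.331 s

390.331 s


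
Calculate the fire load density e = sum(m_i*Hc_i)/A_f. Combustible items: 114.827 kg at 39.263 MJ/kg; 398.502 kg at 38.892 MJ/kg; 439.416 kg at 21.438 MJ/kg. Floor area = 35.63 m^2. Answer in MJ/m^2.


Total energy = 114.827*39.263 + 398.502*38.892 + 439.416*21.438
= 4508.453 + 15498.54 + 9420.200
= 29427.19 MJ
e = 29427.19 / 35.63 = 825.91 MJ/m^2

825.91 MJ/m^2


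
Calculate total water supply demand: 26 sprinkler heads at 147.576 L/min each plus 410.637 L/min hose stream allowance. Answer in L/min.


Sprinkler demand = 26 * 147.576 = 3836.976 L/min
Total = 3836.976 + 410.637 = 4247.613 L/min

4247.613 L/min


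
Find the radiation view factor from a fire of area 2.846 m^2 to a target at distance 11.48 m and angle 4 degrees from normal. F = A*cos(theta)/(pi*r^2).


cos(4 deg) = 0.99756
pi*r^2 = 414.03
F = 2.846 * 0.99756 / 414.03 = 0.0068571

0.0068571


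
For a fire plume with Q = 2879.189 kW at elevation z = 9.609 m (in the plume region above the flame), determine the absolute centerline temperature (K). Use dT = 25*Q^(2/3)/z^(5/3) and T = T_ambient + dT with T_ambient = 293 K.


Q^(2/3) = 202.39
z^(5/3) = 43.431
dT = 25 * 202.39 / 43.431 = 116.50 K
T = 293 + 116.50 = 409.50 K

409.50 K


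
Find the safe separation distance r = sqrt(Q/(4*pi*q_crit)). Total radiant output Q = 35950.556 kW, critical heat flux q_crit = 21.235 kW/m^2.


4*pi*q_crit = 266.85
Q/(4*pi*q_crit) = 134.72
r = sqrt(134.72) = 11.607 m

11.607 m


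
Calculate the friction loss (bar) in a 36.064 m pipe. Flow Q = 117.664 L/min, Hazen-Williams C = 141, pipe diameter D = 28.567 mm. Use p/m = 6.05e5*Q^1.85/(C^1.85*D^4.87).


Q^1.85 = 6771.6
C^1.85 = 9463.6
D^4.87 = 1.2304e+07
p/m = 0.035183 bar/m
p_total = 0.035183 * 36.064 = 1.2688 bar

1.2688 bar


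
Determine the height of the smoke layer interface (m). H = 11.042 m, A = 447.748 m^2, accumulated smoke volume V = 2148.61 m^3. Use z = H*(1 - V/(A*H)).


V/(A*H) = 0.43459
1 - 0.43459 = 0.56541
z = 11.042 * 0.56541 = 6.2433 m

6.2433 m


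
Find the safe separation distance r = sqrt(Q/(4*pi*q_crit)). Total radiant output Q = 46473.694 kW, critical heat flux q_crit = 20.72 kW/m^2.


4*pi*q_crit = 260.38
Q/(4*pi*q_crit) = 178.49
r = sqrt(178.49) = 13.360 m

13.360 m


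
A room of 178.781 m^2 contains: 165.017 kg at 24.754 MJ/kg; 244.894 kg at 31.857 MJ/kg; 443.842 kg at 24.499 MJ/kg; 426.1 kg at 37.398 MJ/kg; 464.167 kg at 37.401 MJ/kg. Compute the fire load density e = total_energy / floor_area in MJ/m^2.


Total energy = 165.017*24.754 + 244.894*31.857 + 443.842*24.499 + 426.1*37.398 + 464.167*37.401
= 4084.831 + 7801.588 + 10873.69 + 15935.29 + 17360.31
= 56055.70 MJ
e = 56055.70 / 178.781 = 313.54 MJ/m^2

313.54 MJ/m^2


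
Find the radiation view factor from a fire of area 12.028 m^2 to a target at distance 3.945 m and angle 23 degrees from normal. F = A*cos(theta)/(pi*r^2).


cos(23 deg) = 0.92050
pi*r^2 = 48.893
F = 12.028 * 0.92050 / 48.893 = 0.22645

0.22645


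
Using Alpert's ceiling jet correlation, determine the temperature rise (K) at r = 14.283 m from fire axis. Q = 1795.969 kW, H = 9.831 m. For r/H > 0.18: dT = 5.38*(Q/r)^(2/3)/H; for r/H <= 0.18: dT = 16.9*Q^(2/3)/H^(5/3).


r/H = 14.283 / 9.831 = 1.4529
r/H > 0.18, so dT = 5.38*(Q/r)^(2/3)/H
Q/r = 125.74
(Q/r)^(2/3) = 25.099
dT = 5.38 * 25.099 / 9.831 = 13.735 K

13.735 K


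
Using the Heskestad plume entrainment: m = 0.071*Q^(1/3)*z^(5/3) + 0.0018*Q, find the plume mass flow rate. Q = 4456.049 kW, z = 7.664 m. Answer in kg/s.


Q^(1/3) = 16.456
z^(5/3) = 29.792
First term = 0.071 * 16.456 * 29.792 = 34.807
Second term = 0.0018 * 4456.049 = 8.0209
m = 42.828 kg/s

42.828 kg/s


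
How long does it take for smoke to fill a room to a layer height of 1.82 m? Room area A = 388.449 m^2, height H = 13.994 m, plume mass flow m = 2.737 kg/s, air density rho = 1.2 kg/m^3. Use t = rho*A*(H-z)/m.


H - z = 12.174 m
t = 1.2 * 388.449 * 12.174 / 2.737 = 2073.4 s

2073.4 s


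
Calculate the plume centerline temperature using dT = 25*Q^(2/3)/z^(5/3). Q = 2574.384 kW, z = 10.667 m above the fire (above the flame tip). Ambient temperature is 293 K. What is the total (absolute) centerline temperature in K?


Q^(2/3) = 187.84
z^(5/3) = 51.690
dT = 25 * 187.84 / 51.690 = 90.849 K
T = 293 + 90.849 = 383.85 K

383.85 K


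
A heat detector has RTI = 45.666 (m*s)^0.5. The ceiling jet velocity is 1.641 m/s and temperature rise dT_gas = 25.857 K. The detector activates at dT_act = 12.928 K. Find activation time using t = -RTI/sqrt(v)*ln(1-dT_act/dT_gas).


dT_act/dT_gas = 0.49998
ln(1 - 0.49998) = -0.69311
t = -45.666 / sqrt(1.641) * -0.69311 = 24.708 s

24.708 s


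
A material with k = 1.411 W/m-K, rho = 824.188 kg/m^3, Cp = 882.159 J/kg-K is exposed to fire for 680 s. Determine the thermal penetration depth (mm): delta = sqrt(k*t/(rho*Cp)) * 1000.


alpha = 1.411 / (824.188 * 882.159) = 1.9407e-06 m^2/s
alpha * t = 0.0013197
delta = sqrt(0.0013197) * 1000 = 36.327 mm

36.327 mm


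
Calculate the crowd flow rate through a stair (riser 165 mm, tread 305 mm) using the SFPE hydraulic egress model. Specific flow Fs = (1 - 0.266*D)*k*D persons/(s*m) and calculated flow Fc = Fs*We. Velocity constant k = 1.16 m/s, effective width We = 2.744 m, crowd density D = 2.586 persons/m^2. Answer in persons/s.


1 - 0.266*D = 1 - 0.266*2.586 = 0.31212
Fs = 0.31212 * 1.16 * 2.586 = 0.93630 persons/(s*m)
Fc = 0.93630 * 2.744 = 2.5692 persons/s

2.5692 persons/s


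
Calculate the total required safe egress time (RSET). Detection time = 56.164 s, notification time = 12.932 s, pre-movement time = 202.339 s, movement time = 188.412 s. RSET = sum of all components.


Total = 56.164 + 12.932 + 202.339 + 188.412 = 459.847 s

459.847 s


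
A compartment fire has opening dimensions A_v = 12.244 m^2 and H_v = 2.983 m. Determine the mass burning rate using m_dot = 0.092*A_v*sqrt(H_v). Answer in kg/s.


sqrt(H_v) = 1.7271
m_dot = 0.092 * 12.244 * 1.7271 = 1.9455 kg/s

1.9455 kg/s


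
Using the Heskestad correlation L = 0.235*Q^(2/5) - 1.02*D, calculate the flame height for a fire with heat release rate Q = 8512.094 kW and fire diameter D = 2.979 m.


Q^(2/5) = 37.326
0.235 * Q^(2/5) = 8.7717
1.02 * D = 3.0386
L = 5.7331 m

5.7331 m


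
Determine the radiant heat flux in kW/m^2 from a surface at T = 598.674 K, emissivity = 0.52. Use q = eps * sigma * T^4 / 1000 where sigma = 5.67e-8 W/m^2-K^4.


T^4 = 1.2846e+11
q = 0.52 * 5.67e-8 * 1.2846e+11 / 1000 = 3.7875 kW/m^2

3.7875 kW/m^2


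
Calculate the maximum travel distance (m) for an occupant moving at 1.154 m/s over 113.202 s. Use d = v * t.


d = 1.154 * 113.202 = 130.64 m

130.64 m


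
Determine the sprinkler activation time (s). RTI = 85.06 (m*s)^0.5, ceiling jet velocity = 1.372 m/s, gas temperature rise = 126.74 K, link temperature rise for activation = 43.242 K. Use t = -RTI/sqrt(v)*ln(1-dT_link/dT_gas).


dT_link/dT_gas = 0.34119
ln(1 - 0.34119) = -0.41732
t = -85.06 / sqrt(1.372) * -0.41732 = 30.305 s

30.305 s


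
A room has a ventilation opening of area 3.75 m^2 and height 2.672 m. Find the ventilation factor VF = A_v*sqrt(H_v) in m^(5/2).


sqrt(H_v) = 1.6346
VF = 3.75 * 1.6346 = 6.1298 m^(5/2)

6.1298 m^(5/2)


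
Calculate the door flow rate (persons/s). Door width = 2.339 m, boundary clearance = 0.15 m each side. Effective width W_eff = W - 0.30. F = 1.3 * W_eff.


W_eff = 2.339 - 0.30 = 2.039 m
F = 1.3 * 2.039 = 2.6507 persons/s

2.6507 persons/s


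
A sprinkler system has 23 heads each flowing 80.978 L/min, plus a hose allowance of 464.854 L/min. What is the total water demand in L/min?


Sprinkler demand = 23 * 80.978 = 1862.494 L/min
Total = 1862.494 + 464.854 = 2327.348 L/min

2327.348 L/min


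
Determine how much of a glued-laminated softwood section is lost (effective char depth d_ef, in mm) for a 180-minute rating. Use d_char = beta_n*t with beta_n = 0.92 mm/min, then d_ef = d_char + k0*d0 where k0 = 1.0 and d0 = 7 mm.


d_char = 0.92 * 180 = 165.6 mm
d_ef = 165.6 + 1.0*7 = 172.6 mm

172.6 mm


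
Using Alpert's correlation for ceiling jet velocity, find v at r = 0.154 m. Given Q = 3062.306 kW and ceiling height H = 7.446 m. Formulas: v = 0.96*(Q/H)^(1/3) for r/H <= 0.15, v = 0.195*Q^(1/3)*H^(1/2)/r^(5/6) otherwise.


r/H = 0.154 / 7.446 = 0.020682
r/H <= 0.15, so v = 0.96*(Q/H)^(1/3)
Q/H = 411.27
(Q/H)^(1/3) = 7.4366
v = 0.96 * 7.4366 = 7.1391 m/s

7.1391 m/s


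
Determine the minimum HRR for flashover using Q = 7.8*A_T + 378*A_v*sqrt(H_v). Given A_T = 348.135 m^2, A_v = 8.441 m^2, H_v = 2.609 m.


7.8*A_T = 2715.453
sqrt(H_v) = 1.6152
378*A_v*sqrt(H_v) = 5153.7
Q = 2715.453 + 5153.7 = 7869.2 kW

7869.2 kW


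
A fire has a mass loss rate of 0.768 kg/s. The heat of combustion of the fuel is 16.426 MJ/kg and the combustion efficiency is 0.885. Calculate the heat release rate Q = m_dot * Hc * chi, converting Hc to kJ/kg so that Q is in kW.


Hc = 16.426 MJ/kg = 16.426 * 1000 kJ/kg = 16426 kJ/kg
Q = 0.768 kg/s * 16426 kJ/kg * 0.885 = 11164 kW

11164 kW


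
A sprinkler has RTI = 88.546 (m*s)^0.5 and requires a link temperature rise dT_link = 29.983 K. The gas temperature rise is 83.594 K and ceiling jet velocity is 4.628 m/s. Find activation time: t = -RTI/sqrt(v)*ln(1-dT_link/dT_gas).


dT_link/dT_gas = 0.35867
ln(1 - 0.35867) = -0.44422
t = -88.546 / sqrt(4.628) * -0.44422 = 18.284 s

18.284 s


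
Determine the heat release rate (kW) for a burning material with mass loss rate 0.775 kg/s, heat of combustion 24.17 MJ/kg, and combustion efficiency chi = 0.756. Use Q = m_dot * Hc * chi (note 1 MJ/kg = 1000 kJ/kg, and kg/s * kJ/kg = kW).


Hc = 24.17 MJ/kg = 24.17 * 1000 kJ/kg = 24170 kJ/kg
Q = 0.775 kg/s * 24170 kJ/kg * 0.756 = 14161.203 kW

14161.203 kW


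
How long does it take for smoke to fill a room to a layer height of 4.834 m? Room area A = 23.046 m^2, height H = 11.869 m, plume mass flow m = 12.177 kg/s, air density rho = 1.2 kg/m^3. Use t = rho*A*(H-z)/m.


H - z = 7.035 m
t = 1.2 * 23.046 * 7.035 / 12.177 = 15.977 s

15.977 s
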